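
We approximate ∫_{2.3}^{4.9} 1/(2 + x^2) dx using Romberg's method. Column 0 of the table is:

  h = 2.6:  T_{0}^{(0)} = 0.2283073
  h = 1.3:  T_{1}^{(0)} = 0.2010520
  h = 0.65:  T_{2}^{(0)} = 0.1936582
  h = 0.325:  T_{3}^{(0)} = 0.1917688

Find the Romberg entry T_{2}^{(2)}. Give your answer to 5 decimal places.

Richardson extrapolation on the trapezoidal column (denominator 4−1=3):
T_{1}^{(1)} = 0.2010520 + (0.2010520 − 0.2283073)/3 = 0.1919669
T_{2}^{(1)} = 0.1936582 + (0.1936582 − 0.2010520)/3 = 0.1911936
T_{2}^{(2)} = (16·0.1911936 − 0.1919669) / 15 = 0.1911420
(Column j=1 coincides with Simpson's rule on the same nodes.)

0.19114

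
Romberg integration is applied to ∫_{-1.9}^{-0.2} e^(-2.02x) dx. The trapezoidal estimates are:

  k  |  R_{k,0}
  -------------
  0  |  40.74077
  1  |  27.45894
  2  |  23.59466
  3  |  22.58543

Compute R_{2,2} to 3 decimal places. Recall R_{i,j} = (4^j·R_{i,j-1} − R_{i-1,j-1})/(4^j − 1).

R_{1,1} = (4·27.45894 − 40.74077) / 3 = 23.03166
R_{2,1} = (4·23.59466 − 27.45894) / 3 = 22.30657
R_{2,2} = 22.30657 + (22.30657 − 23.03166)/15 = 22.25823

22.258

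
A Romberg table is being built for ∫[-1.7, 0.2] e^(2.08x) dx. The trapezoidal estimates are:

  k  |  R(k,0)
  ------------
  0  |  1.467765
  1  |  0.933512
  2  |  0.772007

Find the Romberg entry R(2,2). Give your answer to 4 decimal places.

Richardson extrapolation on the trapezoidal column (denominator 4−1=3):
R(1,1) = (4·0.933512 − 1.467765) / 3 = 0.755428
R(2,1) = (4·0.772007 − 0.933512) / 3 = 0.718172
R(2,2) = 0.718172 + (0.718172 − 0.755428)/15 = 0.715688

0.7157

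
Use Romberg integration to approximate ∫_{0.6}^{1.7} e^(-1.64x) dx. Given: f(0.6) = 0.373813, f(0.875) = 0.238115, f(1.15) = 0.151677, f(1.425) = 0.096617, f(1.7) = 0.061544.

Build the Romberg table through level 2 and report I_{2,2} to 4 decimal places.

I_{0,0} (trapezoid, 1 panel, h=1.1000): 0.239446
I_{1,0} (trapezoid, 2 panels, h=0.5500): 0.203146
I_{2,0} (trapezoid, 4 panels, h=0.2750): 0.193624
I_{1,1} = 0.203146 + (0.203146 − 0.239446)/3 = 0.191046
I_{2,1} = 0.193624 + (0.193624 − 0.203146)/3 = 0.190450
I_{2,2} = 0.190450 + (0.190450 − 0.191046)/15 = 0.190410

0.1904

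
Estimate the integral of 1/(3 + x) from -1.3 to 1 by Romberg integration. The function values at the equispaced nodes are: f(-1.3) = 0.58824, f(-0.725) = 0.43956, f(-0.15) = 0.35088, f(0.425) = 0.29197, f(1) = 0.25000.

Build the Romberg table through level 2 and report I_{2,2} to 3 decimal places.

I_{0,0} (trapezoid, 1 panel, h=2.3000): 0.96398
I_{1,0} (trapezoid, 2 panels, h=1.1500): 0.88550
I_{2,0} (trapezoid, 4 panels, h=0.5750): 0.86338
I_{1,1} = 0.88550 + (0.88550 − 0.96398)/3 = 0.85934
I_{2,1} = 0.86338 + (0.86338 − 0.88550)/3 = 0.85601
I_{2,2} = 0.85601 + (0.85601 − 0.85934)/15 = 0.85579

0.856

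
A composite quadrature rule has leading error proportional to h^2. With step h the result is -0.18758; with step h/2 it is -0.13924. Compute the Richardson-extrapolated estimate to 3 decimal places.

-0.123

Extrapolated value = (4·A(h/2) − A(h)) / (4 − 1)
= (4·(-0.13924) − (-0.18758)) / 3
= -0.36938 / 3 = -0.12313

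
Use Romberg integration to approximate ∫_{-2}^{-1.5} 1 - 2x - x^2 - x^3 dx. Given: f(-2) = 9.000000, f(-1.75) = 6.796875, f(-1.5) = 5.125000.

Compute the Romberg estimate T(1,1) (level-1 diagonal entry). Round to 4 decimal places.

T(0,0) (trapezoid, 1 panel, h=0.5000): 3.531250
T(1,0) (trapezoid, 2 panels, h=0.2500): 3.464844
T(1,1) = 3.464844 + (3.464844 − 3.531250)/3 = 3.442709

3.4427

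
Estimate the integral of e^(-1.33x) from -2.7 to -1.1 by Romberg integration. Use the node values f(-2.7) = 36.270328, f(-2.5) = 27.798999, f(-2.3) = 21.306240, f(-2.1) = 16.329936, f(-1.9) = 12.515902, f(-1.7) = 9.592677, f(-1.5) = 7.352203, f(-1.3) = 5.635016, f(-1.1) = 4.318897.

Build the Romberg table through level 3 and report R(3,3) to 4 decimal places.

R(0,0) (trapezoid, 1 panel, h=1.6000): 32.471380
R(1,0) (trapezoid, 2 panels, h=0.8000): 26.248412
R(2,0) (trapezoid, 4 panels, h=0.4000): 24.587583
R(3,0) (trapezoid, 8 panels, h=0.2000): 24.165117
R(1,1) = 26.248412 + (26.248412 − 32.471380)/3 = 24.174089
R(2,1) = 24.587583 + (24.587583 − 26.248412)/3 = 24.033973
R(3,1) = 24.165117 + (24.165117 − 24.587583)/3 = 24.024295
R(2,2) = 24.033973 + (24.033973 − 24.174089)/15 = 24.024632
R(3,2) = 24.024295 + (24.024295 − 24.033973)/15 = 24.023650
R(3,3) = 24.023650 + (24.023650 − 24.024632)/63 = 24.023634

24.0236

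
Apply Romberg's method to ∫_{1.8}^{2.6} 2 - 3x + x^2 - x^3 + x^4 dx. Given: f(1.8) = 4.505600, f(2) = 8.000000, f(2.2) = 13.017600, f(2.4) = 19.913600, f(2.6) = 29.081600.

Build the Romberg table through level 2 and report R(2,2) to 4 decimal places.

11.4183

R(0,0) (trapezoid, 1 panel, h=0.8000): 13.434880
R(1,0) (trapezoid, 2 panels, h=0.4000): 11.924480
R(2,0) (trapezoid, 4 panels, h=0.2000): 11.544960
R(1,1) = 11.924480 + (11.924480 − 13.434880)/3 = 11.421013
R(2,1) = 11.544960 + (11.544960 − 11.924480)/3 = 11.418453
R(2,2) = 11.418453 + (11.418453 − 11.421013)/15 = 11.418282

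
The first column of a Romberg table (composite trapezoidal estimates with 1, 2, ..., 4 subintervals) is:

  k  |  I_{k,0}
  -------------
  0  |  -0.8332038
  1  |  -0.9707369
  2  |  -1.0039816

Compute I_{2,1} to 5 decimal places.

-1.01506

Richardson extrapolation on the trapezoidal column (denominator 4−1=3):
I_{2,1} = -1.0039816 + (-1.0039816 − (-0.9707369))/3 = -1.0150632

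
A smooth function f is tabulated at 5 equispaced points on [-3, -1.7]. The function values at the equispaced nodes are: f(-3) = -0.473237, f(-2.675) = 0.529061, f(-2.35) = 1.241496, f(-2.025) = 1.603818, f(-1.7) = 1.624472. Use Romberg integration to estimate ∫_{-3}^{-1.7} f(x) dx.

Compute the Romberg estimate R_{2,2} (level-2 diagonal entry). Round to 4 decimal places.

R_{0,0} (trapezoid, 1 panel, h=1.3000): 0.748303
R_{1,0} (trapezoid, 2 panels, h=0.6500): 1.181124
R_{2,0} (trapezoid, 4 panels, h=0.3250): 1.283748
R_{1,1} = 1.181124 + (1.181124 − 0.748303)/3 = 1.325398
R_{2,1} = 1.283748 + (1.283748 − 1.181124)/3 = 1.317956
R_{2,2} = 1.317956 + (1.317956 − 1.325398)/15 = 1.317460

1.3175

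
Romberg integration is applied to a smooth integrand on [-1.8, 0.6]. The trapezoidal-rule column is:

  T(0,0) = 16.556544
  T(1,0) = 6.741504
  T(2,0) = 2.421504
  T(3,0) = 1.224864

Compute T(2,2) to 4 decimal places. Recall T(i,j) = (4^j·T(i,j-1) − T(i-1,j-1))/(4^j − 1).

0.8156

Richardson extrapolation on the trapezoidal column (denominator 4−1=3):
T(1,1) = (4·6.741504 − 16.556544) / 3 = 3.469824
T(2,1) = (4·2.421504 − 6.741504) / 3 = 0.981504
T(2,2) = (16·0.981504 − 3.469824) / 15 = 0.815616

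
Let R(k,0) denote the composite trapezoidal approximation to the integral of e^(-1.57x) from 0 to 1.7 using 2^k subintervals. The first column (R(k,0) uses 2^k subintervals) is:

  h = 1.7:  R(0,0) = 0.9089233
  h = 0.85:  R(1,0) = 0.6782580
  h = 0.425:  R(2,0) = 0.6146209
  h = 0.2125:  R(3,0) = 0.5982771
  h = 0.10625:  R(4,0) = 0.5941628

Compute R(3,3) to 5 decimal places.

R(1,1) = 0.6782580 + (0.6782580 − 0.9089233)/3 = 0.6013696
R(2,1) = 0.6146209 + (0.6146209 − 0.6782580)/3 = 0.5934085
R(3,1) = 0.5982771 + (0.5982771 − 0.6146209)/3 = 0.5928292
R(2,2) = 0.5934085 + (0.5934085 − 0.6013696)/15 = 0.5928778
R(3,2) = (16·0.5928292 − 0.5934085) / 15 = 0.5927906
R(3,3) = 0.5927906 + (0.5927906 − 0.5928778)/63 = 0.5927892

0.59279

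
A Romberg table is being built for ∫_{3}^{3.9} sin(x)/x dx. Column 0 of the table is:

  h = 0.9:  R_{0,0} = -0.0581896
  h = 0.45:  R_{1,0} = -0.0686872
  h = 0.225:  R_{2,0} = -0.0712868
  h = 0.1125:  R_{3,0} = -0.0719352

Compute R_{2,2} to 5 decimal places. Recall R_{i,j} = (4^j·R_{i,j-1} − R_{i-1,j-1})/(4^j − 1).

-0.07215

Richardson extrapolation on the trapezoidal column (denominator 4−1=3):
R_{1,1} = -0.0686872 + (-0.0686872 − (-0.0581896))/3 = -0.0721864
R_{2,1} = (4·(-0.0712868) − (-0.0686872)) / 3 = -0.0721533
R_{2,2} = -0.0721533 + (-0.0721533 − (-0.0721864))/15 = -0.0721511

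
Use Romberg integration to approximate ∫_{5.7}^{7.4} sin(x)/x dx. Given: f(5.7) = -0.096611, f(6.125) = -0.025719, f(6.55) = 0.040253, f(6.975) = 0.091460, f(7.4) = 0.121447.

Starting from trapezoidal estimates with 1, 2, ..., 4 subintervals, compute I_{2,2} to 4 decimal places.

I_{0,0} (trapezoid, 1 panel, h=1.7000): 0.021111
I_{1,0} (trapezoid, 2 panels, h=0.8500): 0.044770
I_{2,0} (trapezoid, 4 panels, h=0.4250): 0.050325
I_{1,1} = 0.044770 + (0.044770 − 0.021111)/3 = 0.052656
I_{2,1} = 0.050325 + (0.050325 − 0.044770)/3 = 0.052177
I_{2,2} = 0.052177 + (0.052177 − 0.052656)/15 = 0.052145

0.0521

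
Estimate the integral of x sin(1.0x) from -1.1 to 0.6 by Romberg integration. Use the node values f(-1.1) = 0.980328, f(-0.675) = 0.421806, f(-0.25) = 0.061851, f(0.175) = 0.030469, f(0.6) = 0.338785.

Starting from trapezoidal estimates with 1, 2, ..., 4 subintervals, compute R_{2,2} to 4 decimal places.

0.4618

R_{0,0} (trapezoid, 1 panel, h=1.7000): 1.121246
R_{1,0} (trapezoid, 2 panels, h=0.8500): 0.613196
R_{2,0} (trapezoid, 4 panels, h=0.4250): 0.498815
R_{1,1} = 0.613196 + (0.613196 − 1.121246)/3 = 0.443846
R_{2,1} = 0.498815 + (0.498815 − 0.613196)/3 = 0.460688
R_{2,2} = 0.460688 + (0.460688 − 0.443846)/15 = 0.461811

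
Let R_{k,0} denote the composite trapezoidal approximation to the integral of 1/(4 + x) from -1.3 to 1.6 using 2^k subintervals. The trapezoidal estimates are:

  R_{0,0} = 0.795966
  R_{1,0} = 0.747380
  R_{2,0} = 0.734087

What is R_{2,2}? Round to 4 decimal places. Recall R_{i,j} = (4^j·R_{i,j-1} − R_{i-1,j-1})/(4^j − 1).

0.7296

Richardson extrapolation on the trapezoidal column (denominator 4−1=3):
R_{1,1} = 0.747380 + (0.747380 − 0.795966)/3 = 0.731185
R_{2,1} = (4·0.734087 − 0.747380) / 3 = 0.729656
R_{2,2} = (16·0.729656 − 0.731185) / 15 = 0.729554
(Column j=1 coincides with Simpson's rule on the same nodes.)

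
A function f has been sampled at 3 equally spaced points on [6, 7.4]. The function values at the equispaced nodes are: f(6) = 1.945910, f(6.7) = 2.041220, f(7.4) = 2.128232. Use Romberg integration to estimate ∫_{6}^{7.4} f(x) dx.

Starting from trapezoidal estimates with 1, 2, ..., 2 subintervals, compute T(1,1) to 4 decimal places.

2.8558

T(0,0) (trapezoid, 1 panel, h=1.4000): 2.851899
T(1,0) (trapezoid, 2 panels, h=0.7000): 2.854804
T(1,1) = 2.854804 + (2.854804 − 2.851899)/3 = 2.855772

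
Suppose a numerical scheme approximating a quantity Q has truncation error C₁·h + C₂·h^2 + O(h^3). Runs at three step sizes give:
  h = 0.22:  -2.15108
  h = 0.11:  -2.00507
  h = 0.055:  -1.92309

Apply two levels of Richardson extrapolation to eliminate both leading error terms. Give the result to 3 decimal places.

First eliminate the h term (factor 2^1 = 2):
  B₁ = (2·(-2.00507) − (-2.15108))/1 = -1.85906
  B₂ = (2·(-1.92309) − (-2.00507))/1 = -1.84111
Then eliminate the h^2 term (factor 2^2 = 4):
  (4·(-1.84111) − (-1.85906))/3 = -1.83513

-1.835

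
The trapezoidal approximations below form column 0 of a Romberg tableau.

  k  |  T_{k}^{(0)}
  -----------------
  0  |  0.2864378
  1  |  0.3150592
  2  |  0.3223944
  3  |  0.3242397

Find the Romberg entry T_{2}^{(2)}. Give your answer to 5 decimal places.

0.32486

Richardson extrapolation on the trapezoidal column (denominator 4−1=3):
T_{1}^{(1)} = 0.3150592 + (0.3150592 − 0.2864378)/3 = 0.3245997
T_{2}^{(1)} = 0.3223944 + (0.3223944 − 0.3150592)/3 = 0.3248395
T_{2}^{(2)} = (16·0.3248395 − 0.3245997) / 15 = 0.3248555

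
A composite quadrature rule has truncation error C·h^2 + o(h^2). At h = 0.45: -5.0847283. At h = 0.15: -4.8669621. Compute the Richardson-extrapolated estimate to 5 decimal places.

The leading error scales as h^2; refining by a factor of 3 reduces it by 3^2 = 9.
Extrapolated value = (9·A(h/3) − A(h)) / (9 − 1)
= (9·(-4.8669621) − (-5.0847283)) / 8
= -38.7179306 / 8 = -4.8397413

-4.83974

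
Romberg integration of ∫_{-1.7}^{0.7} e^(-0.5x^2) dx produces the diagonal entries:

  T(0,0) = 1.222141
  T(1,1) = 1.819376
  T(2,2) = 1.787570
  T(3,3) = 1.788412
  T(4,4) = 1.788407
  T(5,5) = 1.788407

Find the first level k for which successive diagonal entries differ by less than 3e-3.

k = 3

|T(1,1) − T(0,0)| = 0.597235 ≥ 3e-3
|T(2,2) − T(1,1)| = 0.031806 ≥ 3e-3
|T(3,3) − T(2,2)| = 0.000842 < 3e-3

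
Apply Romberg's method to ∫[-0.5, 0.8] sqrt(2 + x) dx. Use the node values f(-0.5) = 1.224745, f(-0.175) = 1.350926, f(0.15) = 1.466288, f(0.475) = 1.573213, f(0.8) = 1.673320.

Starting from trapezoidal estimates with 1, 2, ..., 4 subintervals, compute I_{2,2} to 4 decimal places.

1.8988

I_{0,0} (trapezoid, 1 panel, h=1.3000): 1.883742
I_{1,0} (trapezoid, 2 panels, h=0.6500): 1.894958
I_{2,0} (trapezoid, 4 panels, h=0.3250): 1.897824
I_{1,1} = 1.894958 + (1.894958 − 1.883742)/3 = 1.898697
I_{2,1} = 1.897824 + (1.897824 − 1.894958)/3 = 1.898779
I_{2,2} = 1.898779 + (1.898779 − 1.898697)/15 = 1.898784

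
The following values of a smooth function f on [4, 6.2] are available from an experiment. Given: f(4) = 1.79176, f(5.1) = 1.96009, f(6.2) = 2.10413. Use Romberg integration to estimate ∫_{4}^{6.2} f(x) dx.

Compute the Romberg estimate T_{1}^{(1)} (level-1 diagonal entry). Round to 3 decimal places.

T_{0}^{(0)} (trapezoid, 1 panel, h=2.2000): 4.28548
T_{1}^{(0)} (trapezoid, 2 panels, h=1.1000): 4.29884
T_{1}^{(1)} = 4.29884 + (4.29884 − 4.28548)/3 = 4.30329

4.303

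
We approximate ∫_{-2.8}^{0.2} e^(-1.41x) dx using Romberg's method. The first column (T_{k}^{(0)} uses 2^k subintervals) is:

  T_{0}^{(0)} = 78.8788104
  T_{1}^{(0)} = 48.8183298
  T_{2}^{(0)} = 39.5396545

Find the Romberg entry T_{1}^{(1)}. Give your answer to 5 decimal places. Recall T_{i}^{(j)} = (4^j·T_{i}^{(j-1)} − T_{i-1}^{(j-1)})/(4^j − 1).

38.79817

Richardson extrapolation on the trapezoidal column (denominator 4−1=3):
T_{1}^{(1)} = (4·48.8183298 − 78.8788104) / 3 = 38.7981696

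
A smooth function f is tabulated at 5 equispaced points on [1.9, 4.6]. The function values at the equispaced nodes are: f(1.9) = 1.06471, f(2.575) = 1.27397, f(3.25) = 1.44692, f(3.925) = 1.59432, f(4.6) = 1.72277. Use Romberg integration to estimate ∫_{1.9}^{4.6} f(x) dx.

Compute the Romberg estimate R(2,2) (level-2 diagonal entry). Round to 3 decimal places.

3.860

R(0,0) (trapezoid, 1 panel, h=2.7000): 3.76310
R(1,0) (trapezoid, 2 panels, h=1.3500): 3.83489
R(2,0) (trapezoid, 4 panels, h=0.6750): 3.85354
R(1,1) = 3.83489 + (3.83489 − 3.76310)/3 = 3.85882
R(2,1) = 3.85354 + (3.85354 − 3.83489)/3 = 3.85976
R(2,2) = 3.85976 + (3.85976 − 3.85882)/15 = 3.85982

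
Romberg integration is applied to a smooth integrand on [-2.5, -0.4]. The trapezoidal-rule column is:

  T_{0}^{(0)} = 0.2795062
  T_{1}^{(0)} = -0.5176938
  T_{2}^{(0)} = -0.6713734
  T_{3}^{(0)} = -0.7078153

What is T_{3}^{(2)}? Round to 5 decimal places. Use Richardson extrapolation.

-0.71979

T_{2}^{(1)} = (4·(-0.6713734) − (-0.5176938)) / 3 = -0.7225999
T_{3}^{(1)} = (4·(-0.7078153) − (-0.6713734)) / 3 = -0.7199626
T_{3}^{(2)} = (16·(-0.7199626) − (-0.7225999)) / 15 = -0.7197868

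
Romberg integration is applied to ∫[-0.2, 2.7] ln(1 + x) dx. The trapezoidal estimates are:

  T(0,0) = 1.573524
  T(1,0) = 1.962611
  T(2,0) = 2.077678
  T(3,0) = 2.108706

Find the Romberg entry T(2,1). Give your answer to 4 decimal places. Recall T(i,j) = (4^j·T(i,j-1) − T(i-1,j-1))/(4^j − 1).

Richardson extrapolation on the trapezoidal column (denominator 4−1=3):
T(2,1) = 2.077678 + (2.077678 − 1.962611)/3 = 2.116034

2.1160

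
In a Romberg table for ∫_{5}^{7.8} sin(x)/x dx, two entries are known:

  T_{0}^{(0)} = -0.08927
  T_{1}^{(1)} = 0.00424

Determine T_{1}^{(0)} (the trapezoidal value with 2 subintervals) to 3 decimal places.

-0.019

From T_{1}^{(1)} = (4·T_{1}^{(0)} − T_{0}^{(0)})/3, solve for T_{1}^{(0)}:
4·T_{1}^{(0)} = 3·0.00424 + (-0.08927) = -0.07655
T_{1}^{(0)} = -0.01914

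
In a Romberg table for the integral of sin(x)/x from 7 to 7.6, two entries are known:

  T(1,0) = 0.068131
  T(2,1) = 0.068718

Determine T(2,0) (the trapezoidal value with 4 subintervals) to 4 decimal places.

From T(2,1) = (4·T(2,0) − T(1,0))/3, solve for T(2,0):
4·T(2,0) = 3·0.068718 + 0.068131 = 0.274285
T(2,0) = 0.068571

0.0686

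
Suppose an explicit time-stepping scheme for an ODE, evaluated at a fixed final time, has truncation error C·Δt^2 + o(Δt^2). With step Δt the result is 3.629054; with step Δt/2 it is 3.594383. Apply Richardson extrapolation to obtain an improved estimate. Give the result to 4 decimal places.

3.5828

Extrapolated value = (4·A(Δt/2) − A(Δt)) / (4 − 1)
= (4·3.594383 − 3.629054) / 3
= 10.748478 / 3 = 3.582826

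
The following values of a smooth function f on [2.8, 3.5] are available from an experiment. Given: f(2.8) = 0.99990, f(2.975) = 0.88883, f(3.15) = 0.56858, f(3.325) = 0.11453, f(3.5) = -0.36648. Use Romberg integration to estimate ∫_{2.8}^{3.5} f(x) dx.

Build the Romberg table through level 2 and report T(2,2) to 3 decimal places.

0.337

T(0,0) (trapezoid, 1 panel, h=0.7000): 0.22170
T(1,0) (trapezoid, 2 panels, h=0.3500): 0.30985
T(2,0) (trapezoid, 4 panels, h=0.1750): 0.33051
T(1,1) = 0.30985 + (0.30985 − 0.22170)/3 = 0.33923
T(2,1) = 0.33051 + (0.33051 − 0.30985)/3 = 0.33740
T(2,2) = 0.33740 + (0.33740 − 0.33923)/15 = 0.33728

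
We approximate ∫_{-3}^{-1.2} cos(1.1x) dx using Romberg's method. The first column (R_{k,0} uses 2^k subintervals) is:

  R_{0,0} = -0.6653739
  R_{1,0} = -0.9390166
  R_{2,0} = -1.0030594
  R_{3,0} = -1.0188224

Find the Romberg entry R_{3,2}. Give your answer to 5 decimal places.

Richardson extrapolation on the trapezoidal column (denominator 4−1=3):
R_{2,1} = (4·(-1.0030594) − (-0.9390166)) / 3 = -1.0244070
R_{3,1} = -1.0188224 + (-1.0188224 − (-1.0030594))/3 = -1.0240767
R_{3,2} = (16·(-1.0240767) − (-1.0244070)) / 15 = -1.0240547

-1.02405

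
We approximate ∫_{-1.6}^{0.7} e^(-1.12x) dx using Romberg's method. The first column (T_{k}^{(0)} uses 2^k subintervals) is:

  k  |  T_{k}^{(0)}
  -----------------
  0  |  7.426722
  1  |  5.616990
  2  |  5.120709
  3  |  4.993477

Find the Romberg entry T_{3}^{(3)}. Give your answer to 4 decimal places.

Richardson extrapolation on the trapezoidal column (denominator 4−1=3):
T_{1}^{(1)} = (4·5.616990 − 7.426722) / 3 = 5.013746
T_{2}^{(1)} = 5.120709 + (5.120709 − 5.616990)/3 = 4.955282
T_{3}^{(1)} = (4·4.993477 − 5.120709) / 3 = 4.951066
T_{2}^{(2)} = 4.955282 + (4.955282 − 5.013746)/15 = 4.951384
T_{3}^{(2)} = 4.951066 + (4.951066 − 4.955282)/15 = 4.950785
T_{3}^{(3)} = 4.950785 + (4.950785 − 4.951384)/63 = 4.950775

4.9508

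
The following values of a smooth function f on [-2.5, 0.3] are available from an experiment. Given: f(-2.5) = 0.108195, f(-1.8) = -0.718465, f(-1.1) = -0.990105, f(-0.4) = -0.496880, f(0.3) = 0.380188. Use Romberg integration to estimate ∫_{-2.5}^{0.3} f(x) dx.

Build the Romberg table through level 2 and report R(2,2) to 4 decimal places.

-1.4732

R(0,0) (trapezoid, 1 panel, h=2.8000): 0.683736
R(1,0) (trapezoid, 2 panels, h=1.4000): -1.044279
R(2,0) (trapezoid, 4 panels, h=0.7000): -1.372881
R(1,1) = -1.044279 + (-1.044279 − 0.683736)/3 = -1.620284
R(2,1) = -1.372881 + (-1.372881 − (-1.044279))/3 = -1.482415
R(2,2) = -1.482415 + (-1.482415 − (-1.620284))/15 = -1.473224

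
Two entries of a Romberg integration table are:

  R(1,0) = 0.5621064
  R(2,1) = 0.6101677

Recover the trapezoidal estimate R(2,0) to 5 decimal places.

From R(2,1) = (4·R(2,0) − R(1,0))/3, solve for R(2,0):
4·R(2,0) = 3·0.6101677 + 0.5621064 = 2.3926095
R(2,0) = 0.5981524

0.59815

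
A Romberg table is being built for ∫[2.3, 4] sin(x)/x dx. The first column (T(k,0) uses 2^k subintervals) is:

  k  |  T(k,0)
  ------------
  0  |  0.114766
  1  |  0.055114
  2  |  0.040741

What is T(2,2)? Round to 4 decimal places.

0.0360

T(1,1) = 0.055114 + (0.055114 − 0.114766)/3 = 0.035230
T(2,1) = (4·0.040741 − 0.055114) / 3 = 0.035950
T(2,2) = (16·0.035950 − 0.035230) / 15 = 0.035998
(Column j=1 coincides with Simpson's rule on the same nodes.)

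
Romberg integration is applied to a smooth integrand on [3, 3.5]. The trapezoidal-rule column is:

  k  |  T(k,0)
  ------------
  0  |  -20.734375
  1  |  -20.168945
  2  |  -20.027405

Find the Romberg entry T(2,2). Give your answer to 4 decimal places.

-19.9802

Richardson extrapolation on the trapezoidal column (denominator 4−1=3):
T(1,1) = (4·(-20.168945) − (-20.734375)) / 3 = -19.980468
T(2,1) = -20.027405 + (-20.027405 − (-20.168945))/3 = -19.980225
T(2,2) = (16·(-19.980225) − (-19.980468)) / 15 = -19.980209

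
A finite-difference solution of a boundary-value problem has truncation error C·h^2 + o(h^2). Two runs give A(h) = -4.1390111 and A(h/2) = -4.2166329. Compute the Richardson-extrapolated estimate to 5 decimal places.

The leading error scales as h^2; refining by a factor of 2 reduces it by 2^2 = 4.
Extrapolated value = (4·A(h/2) − A(h)) / (4 − 1)
= (4·(-4.2166329) − (-4.1390111)) / 3
= -12.7275205 / 3 = -4.2425068

-4.24251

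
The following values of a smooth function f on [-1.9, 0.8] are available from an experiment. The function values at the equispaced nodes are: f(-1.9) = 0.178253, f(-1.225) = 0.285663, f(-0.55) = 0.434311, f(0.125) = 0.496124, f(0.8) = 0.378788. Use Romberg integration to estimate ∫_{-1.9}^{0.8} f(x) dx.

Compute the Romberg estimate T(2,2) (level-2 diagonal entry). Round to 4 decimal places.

T(0,0) (trapezoid, 1 panel, h=2.7000): 0.752005
T(1,0) (trapezoid, 2 panels, h=1.3500): 0.962323
T(2,0) (trapezoid, 4 panels, h=0.6750): 1.008867
T(1,1) = 0.962323 + (0.962323 − 0.752005)/3 = 1.032429
T(2,1) = 1.008867 + (1.008867 − 0.962323)/3 = 1.024382
T(2,2) = 1.024382 + (1.024382 − 1.032429)/15 = 1.023846

1.0238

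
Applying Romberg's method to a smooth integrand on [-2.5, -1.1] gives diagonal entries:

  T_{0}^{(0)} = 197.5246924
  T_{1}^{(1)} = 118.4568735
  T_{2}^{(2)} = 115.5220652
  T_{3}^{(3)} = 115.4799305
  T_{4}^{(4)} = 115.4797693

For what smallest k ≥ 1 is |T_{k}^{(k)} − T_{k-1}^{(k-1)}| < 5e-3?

|T_{1}^{(1)} − T_{0}^{(0)}| = 79.0678189 ≥ 5e-3
|T_{2}^{(2)} − T_{1}^{(1)}| = 2.9348083 ≥ 5e-3
|T_{3}^{(3)} − T_{2}^{(2)}| = 0.0421347 ≥ 5e-3
|T_{4}^{(4)} − T_{3}^{(3)}| = 0.0001612 < 5e-3

k = 4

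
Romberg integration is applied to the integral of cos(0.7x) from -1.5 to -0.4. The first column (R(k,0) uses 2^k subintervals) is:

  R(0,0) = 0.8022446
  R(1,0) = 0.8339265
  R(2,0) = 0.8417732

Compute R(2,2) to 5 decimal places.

Richardson extrapolation on the trapezoidal column (denominator 4−1=3):
R(1,1) = (4·0.8339265 − 0.8022446) / 3 = 0.8444871
R(2,1) = (4·0.8417732 − 0.8339265) / 3 = 0.8443888
R(2,2) = (16·0.8443888 − 0.8444871) / 15 = 0.8443822
(Column j=1 coincides with Simpson's rule on the same nodes.)

0.84438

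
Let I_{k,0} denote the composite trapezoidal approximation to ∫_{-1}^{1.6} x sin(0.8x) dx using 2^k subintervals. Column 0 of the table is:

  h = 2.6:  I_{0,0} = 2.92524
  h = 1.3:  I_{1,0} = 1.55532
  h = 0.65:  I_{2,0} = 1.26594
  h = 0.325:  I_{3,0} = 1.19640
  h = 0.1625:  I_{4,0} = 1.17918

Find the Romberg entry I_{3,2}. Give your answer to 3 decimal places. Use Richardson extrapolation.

1.173

I_{2,1} = 1.26594 + (1.26594 − 1.55532)/3 = 1.16948
I_{3,1} = 1.19640 + (1.19640 − 1.26594)/3 = 1.17322
I_{3,2} = (16·1.17322 − 1.16948) / 15 = 1.17347
(Column j=1 coincides with Simpson's rule on the same nodes.)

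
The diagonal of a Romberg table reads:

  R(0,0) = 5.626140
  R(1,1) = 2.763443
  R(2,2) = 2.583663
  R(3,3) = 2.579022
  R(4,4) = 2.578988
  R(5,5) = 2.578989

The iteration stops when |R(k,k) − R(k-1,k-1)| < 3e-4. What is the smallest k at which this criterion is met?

k = 4

|R(1,1) − R(0,0)| = 2.862697 ≥ 3e-4
|R(2,2) − R(1,1)| = 0.179780 ≥ 3e-4
|R(3,3) − R(2,2)| = 0.004641 ≥ 3e-4
|R(4,4) − R(3,3)| = 0.000034 < 3e-4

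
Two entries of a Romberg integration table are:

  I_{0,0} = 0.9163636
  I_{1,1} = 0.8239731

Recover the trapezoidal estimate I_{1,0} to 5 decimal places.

From I_{1,1} = (4·I_{1,0} − I_{0,0})/3, solve for I_{1,0}:
4·I_{1,0} = 3·0.8239731 + 0.9163636 = 3.3882829
I_{1,0} = 0.8470707

0.84707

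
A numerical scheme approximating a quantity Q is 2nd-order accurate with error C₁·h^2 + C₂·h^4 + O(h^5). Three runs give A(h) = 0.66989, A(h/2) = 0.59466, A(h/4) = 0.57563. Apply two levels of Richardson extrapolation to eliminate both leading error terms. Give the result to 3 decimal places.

0.569

First eliminate the h^2 term (factor 2^2 = 4):
  B₁ = (4·0.59466 − 0.66989)/3 = 0.56958
  B₂ = (4·0.57563 − 0.59466)/3 = 0.56929
Then eliminate the h^4 term (factor 2^4 = 16):
  (16·0.56929 − 0.56958)/15 = 0.56927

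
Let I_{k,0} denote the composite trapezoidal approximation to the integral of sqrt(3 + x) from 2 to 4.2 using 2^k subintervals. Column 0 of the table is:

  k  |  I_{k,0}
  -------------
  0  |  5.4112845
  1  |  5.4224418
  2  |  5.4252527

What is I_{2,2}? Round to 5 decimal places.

5.42619

Richardson extrapolation on the trapezoidal column (denominator 4−1=3):
I_{1,1} = (4·5.4224418 − 5.4112845) / 3 = 5.4261609
I_{2,1} = 5.4252527 + (5.4252527 − 5.4224418)/3 = 5.4261897
I_{2,2} = (16·5.4261897 − 5.4261609) / 15 = 5.4261916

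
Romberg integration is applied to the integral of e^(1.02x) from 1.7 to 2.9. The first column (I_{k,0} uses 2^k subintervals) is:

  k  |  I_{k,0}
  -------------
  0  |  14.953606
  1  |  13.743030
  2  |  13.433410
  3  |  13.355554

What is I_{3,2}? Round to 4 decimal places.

I_{2,1} = 13.433410 + (13.433410 − 13.743030)/3 = 13.330203
I_{3,1} = 13.355554 + (13.355554 − 13.433410)/3 = 13.329602
I_{3,2} = (16·13.329602 − 13.330203) / 15 = 13.329562

13.3296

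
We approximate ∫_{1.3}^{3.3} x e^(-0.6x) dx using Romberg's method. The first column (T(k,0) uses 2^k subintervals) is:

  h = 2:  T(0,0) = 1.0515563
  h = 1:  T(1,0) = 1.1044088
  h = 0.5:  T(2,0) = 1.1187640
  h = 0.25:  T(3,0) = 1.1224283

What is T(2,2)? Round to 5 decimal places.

1.12365

Richardson extrapolation on the trapezoidal column (denominator 4−1=3):
T(1,1) = 1.1044088 + (1.1044088 − 1.0515563)/3 = 1.1220263
T(2,1) = 1.1187640 + (1.1187640 − 1.1044088)/3 = 1.1235491
T(2,2) = 1.1235491 + (1.1235491 − 1.1220263)/15 = 1.1236506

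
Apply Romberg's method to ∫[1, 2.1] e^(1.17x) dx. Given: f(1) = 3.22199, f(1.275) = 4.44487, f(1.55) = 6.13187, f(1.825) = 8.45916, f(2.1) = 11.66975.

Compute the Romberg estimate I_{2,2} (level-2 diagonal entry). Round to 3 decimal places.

I_{0,0} (trapezoid, 1 panel, h=1.1000): 8.19046
I_{1,0} (trapezoid, 2 panels, h=0.5500): 7.46776
I_{2,0} (trapezoid, 4 panels, h=0.2750): 7.28249
I_{1,1} = 7.46776 + (7.46776 − 8.19046)/3 = 7.22686
I_{2,1} = 7.28249 + (7.28249 − 7.46776)/3 = 7.22073
I_{2,2} = 7.22073 + (7.22073 − 7.22686)/15 = 7.22032

7.220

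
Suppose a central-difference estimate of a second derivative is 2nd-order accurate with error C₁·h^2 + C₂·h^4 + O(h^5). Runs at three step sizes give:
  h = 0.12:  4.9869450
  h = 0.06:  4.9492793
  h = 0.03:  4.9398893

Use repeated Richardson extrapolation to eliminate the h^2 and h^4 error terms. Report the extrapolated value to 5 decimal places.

4.93676

First eliminate the h^2 term (factor 2^2 = 4):
  B₁ = (4·4.9492793 − 4.9869450)/3 = 4.9367241
  B₂ = (4·4.9398893 − 4.9492793)/3 = 4.9367593
Then eliminate the h^4 term (factor 2^4 = 16):
  (16·4.9367593 − 4.9367241)/15 = 4.9367616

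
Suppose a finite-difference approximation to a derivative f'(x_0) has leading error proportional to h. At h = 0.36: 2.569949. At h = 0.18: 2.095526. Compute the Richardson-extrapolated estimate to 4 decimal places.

Extrapolated value = (2·A(h/2) − A(h)) / (2 − 1)
= (2·2.095526 − 2.569949) / 1
= 1.621103 / 1 = 1.621103

1.6211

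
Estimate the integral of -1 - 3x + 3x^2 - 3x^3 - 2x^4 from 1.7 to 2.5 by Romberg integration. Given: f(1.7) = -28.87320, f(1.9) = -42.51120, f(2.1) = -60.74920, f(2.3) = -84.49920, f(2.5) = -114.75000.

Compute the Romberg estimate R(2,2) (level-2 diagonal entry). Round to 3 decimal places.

-51.544

R(0,0) (trapezoid, 1 panel, h=0.8000): -57.44928
R(1,0) (trapezoid, 2 panels, h=0.4000): -53.02432
R(2,0) (trapezoid, 4 panels, h=0.2000): -51.91424
R(1,1) = -53.02432 + (-53.02432 − (-57.44928))/3 = -51.54933
R(2,1) = -51.91424 + (-51.91424 − (-53.02432))/3 = -51.54421
R(2,2) = -51.54421 + (-51.54421 − (-51.54933))/15 = -51.54387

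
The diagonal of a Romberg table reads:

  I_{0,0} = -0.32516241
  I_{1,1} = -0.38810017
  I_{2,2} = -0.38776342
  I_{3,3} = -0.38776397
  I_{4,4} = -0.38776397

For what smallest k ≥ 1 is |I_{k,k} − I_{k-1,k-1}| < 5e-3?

|I_{1,1} − I_{0,0}| = 0.06293776 ≥ 5e-3
|I_{2,2} − I_{1,1}| = 0.00033675 < 5e-3

k = 2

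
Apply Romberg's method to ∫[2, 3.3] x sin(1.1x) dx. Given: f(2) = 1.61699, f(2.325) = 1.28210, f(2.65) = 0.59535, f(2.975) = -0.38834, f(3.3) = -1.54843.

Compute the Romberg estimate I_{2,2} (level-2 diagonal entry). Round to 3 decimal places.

0.523

I_{0,0} (trapezoid, 1 panel, h=1.3000): 0.04456
I_{1,0} (trapezoid, 2 panels, h=0.6500): 0.40926
I_{2,0} (trapezoid, 4 panels, h=0.3250): 0.49510
I_{1,1} = 0.40926 + (0.40926 − 0.04456)/3 = 0.53083
I_{2,1} = 0.49510 + (0.49510 − 0.40926)/3 = 0.52371
I_{2,2} = 0.52371 + (0.52371 − 0.53083)/15 = 0.52324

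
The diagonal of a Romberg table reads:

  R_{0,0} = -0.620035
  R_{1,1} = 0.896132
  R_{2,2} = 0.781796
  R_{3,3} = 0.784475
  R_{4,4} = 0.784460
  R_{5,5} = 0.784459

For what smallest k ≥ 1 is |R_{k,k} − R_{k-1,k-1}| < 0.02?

k = 3

|R_{1,1} − R_{0,0}| = 1.516167 ≥ 0.02
|R_{2,2} − R_{1,1}| = 0.114336 ≥ 0.02
|R_{3,3} − R_{2,2}| = 0.002679 < 0.02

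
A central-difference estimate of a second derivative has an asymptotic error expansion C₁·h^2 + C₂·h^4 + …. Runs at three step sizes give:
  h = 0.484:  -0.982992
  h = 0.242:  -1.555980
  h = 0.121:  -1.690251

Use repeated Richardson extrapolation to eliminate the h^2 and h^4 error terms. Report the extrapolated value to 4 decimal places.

-1.7342

First eliminate the h^2 term (factor 2^2 = 4):
  B₁ = (4·(-1.555980) − (-0.982992))/3 = -1.746976
  B₂ = (4·(-1.690251) − (-1.555980))/3 = -1.735008
Then eliminate the h^4 term (factor 2^4 = 16):
  (16·(-1.735008) − (-1.746976))/15 = -1.734210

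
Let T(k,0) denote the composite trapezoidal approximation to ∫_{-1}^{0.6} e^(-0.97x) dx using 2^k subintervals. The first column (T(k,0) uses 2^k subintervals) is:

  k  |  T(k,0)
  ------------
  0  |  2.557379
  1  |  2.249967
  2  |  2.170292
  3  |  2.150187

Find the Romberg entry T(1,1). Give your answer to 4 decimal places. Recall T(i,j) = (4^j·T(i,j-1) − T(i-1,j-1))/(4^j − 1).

2.1475

T(1,1) = 2.249967 + (2.249967 − 2.557379)/3 = 2.147496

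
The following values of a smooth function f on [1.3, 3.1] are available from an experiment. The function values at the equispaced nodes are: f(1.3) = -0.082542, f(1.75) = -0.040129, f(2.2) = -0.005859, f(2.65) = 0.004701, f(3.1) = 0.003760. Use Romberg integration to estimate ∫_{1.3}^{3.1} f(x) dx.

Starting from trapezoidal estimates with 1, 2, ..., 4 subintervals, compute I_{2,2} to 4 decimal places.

-0.0351

I_{0,0} (trapezoid, 1 panel, h=1.8000): -0.070904
I_{1,0} (trapezoid, 2 panels, h=0.9000): -0.040725
I_{2,0} (trapezoid, 4 panels, h=0.4500): -0.036305
I_{1,1} = -0.040725 + (-0.040725 − (-0.070904))/3 = -0.030665
I_{2,1} = -0.036305 + (-0.036305 − (-0.040725))/3 = -0.034832
I_{2,2} = -0.034832 + (-0.034832 − (-0.030665))/15 = -0.035110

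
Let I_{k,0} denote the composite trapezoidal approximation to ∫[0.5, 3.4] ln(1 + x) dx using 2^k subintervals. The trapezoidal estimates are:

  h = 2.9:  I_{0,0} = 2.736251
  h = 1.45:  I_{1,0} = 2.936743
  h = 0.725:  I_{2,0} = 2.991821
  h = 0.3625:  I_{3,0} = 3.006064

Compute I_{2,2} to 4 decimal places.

3.0106

Richardson extrapolation on the trapezoidal column (denominator 4−1=3):
I_{1,1} = (4·2.936743 − 2.736251) / 3 = 3.003574
I_{2,1} = (4·2.991821 − 2.936743) / 3 = 3.010180
I_{2,2} = (16·3.010180 − 3.003574) / 15 = 3.010620
(Column j=1 coincides with Simpson's rule on the same nodes.)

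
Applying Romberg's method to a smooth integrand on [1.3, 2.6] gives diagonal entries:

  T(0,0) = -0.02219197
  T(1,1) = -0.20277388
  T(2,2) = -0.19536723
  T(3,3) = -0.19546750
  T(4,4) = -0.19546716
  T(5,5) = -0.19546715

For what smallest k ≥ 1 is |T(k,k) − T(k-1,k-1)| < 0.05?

k = 2

|T(1,1) − T(0,0)| = 0.18058191 ≥ 0.05
|T(2,2) − T(1,1)| = 0.00740665 < 0.05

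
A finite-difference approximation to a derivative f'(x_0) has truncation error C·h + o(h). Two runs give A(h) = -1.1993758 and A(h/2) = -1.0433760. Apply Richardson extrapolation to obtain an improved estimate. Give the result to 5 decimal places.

-0.88738

Extrapolated value = (2·A(h/2) − A(h)) / (2 − 1)
= (2·(-1.0433760) − (-1.1993758)) / 1
= -0.8873762 / 1 = -0.8873762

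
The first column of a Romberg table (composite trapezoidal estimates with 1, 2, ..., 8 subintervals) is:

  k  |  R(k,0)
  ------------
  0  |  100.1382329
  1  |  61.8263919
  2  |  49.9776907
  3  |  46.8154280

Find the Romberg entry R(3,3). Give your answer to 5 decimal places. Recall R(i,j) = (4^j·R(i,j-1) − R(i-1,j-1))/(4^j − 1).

45.74224

Richardson extrapolation on the trapezoidal column (denominator 4−1=3):
R(1,1) = (4·61.8263919 − 100.1382329) / 3 = 49.0557782
R(2,1) = (4·49.9776907 − 61.8263919) / 3 = 46.0281236
R(3,1) = (4·46.8154280 − 49.9776907) / 3 = 45.7613404
R(2,2) = 46.0281236 + (46.0281236 − 49.0557782)/15 = 45.8262800
R(3,2) = 45.7613404 + (45.7613404 − 46.0281236)/15 = 45.7435549
R(3,3) = 45.7435549 + (45.7435549 − 45.8262800)/63 = 45.7422418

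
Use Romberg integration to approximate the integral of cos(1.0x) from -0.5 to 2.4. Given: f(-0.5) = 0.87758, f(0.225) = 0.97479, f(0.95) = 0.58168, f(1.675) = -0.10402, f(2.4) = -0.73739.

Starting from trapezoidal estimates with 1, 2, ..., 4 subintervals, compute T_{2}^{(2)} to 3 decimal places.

T_{0}^{(0)} (trapezoid, 1 panel, h=2.9000): 0.20328
T_{1}^{(0)} (trapezoid, 2 panels, h=1.4500): 0.94507
T_{2}^{(0)} (trapezoid, 4 panels, h=0.7250): 1.10385
T_{1}^{(1)} = 0.94507 + (0.94507 − 0.20328)/3 = 1.19233
T_{2}^{(1)} = 1.10385 + (1.10385 − 0.94507)/3 = 1.15678
T_{2}^{(2)} = 1.15678 + (1.15678 − 1.19233)/15 = 1.15441

1.154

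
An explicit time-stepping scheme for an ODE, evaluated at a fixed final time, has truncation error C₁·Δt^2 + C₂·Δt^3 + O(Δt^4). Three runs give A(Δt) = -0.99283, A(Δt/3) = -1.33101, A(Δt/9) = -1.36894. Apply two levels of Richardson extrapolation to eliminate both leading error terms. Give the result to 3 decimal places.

-1.374

First eliminate the Δt^2 term (factor 3^2 = 9):
  B₁ = (9·(-1.33101) − (-0.99283))/8 = -1.37328
  B₂ = (9·(-1.36894) − (-1.33101))/8 = -1.37368
Then eliminate the Δt^3 term (factor 3^3 = 27):
  (27·(-1.37368) − (-1.37328))/26 = -1.37370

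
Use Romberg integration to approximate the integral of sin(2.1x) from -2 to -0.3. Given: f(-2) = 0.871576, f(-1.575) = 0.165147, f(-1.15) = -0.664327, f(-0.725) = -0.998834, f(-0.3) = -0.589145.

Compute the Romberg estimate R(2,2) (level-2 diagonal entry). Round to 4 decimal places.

-0.6172

R(0,0) (trapezoid, 1 panel, h=1.7000): 0.240066
R(1,0) (trapezoid, 2 panels, h=0.8500): -0.444645
R(2,0) (trapezoid, 4 panels, h=0.4250): -0.576639
R(1,1) = -0.444645 + (-0.444645 − 0.240066)/3 = -0.672882
R(2,1) = -0.576639 + (-0.576639 − (-0.444645))/3 = -0.620637
R(2,2) = -0.620637 + (-0.620637 − (-0.672882))/15 = -0.617154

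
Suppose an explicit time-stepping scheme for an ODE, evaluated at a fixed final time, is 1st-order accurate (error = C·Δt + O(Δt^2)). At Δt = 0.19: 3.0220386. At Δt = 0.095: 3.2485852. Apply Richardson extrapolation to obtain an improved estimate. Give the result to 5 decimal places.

Extrapolated value = (2·A(Δt/2) − A(Δt)) / (2 − 1)
= (2·3.2485852 − 3.0220386) / 1
= 3.4751318 / 1 = 3.4751318

3.47513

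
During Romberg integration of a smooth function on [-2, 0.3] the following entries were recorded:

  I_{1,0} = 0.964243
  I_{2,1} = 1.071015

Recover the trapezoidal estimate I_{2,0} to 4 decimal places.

1.0443

From I_{2,1} = (4·I_{2,0} − I_{1,0})/3, solve for I_{2,0}:
4·I_{2,0} = 3·1.071015 + 0.964243 = 4.177288
I_{2,0} = 1.044322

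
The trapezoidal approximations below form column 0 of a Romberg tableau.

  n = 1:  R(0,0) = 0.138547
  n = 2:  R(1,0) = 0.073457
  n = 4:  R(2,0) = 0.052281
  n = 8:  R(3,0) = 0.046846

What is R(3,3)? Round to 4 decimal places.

0.0450

R(1,1) = 0.073457 + (0.073457 − 0.138547)/3 = 0.051760
R(2,1) = (4·0.052281 − 0.073457) / 3 = 0.045222
R(3,1) = (4·0.046846 − 0.052281) / 3 = 0.045034
R(2,2) = 0.045222 + (0.045222 − 0.051760)/15 = 0.044786
R(3,2) = (16·0.045034 − 0.045222) / 15 = 0.045021
R(3,3) = (64·0.045021 − 0.044786) / 63 = 0.045025
(Column j=1 coincides with Simpson's rule on the same nodes.)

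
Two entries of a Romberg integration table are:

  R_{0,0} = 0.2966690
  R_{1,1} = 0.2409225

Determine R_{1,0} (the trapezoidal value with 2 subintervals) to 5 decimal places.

0.25486

From R_{1,1} = (4·R_{1,0} − R_{0,0})/3, solve for R_{1,0}:
4·R_{1,0} = 3·0.2409225 + 0.2966690 = 1.0194365
R_{1,0} = 0.2548591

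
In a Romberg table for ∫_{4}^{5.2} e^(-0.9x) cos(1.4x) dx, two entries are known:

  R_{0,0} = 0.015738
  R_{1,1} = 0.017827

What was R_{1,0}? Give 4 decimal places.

From R_{1,1} = (4·R_{1,0} − R_{0,0})/3, solve for R_{1,0}:
4·R_{1,0} = 3·0.017827 + 0.015738 = 0.069219
R_{1,0} = 0.017305

0.0173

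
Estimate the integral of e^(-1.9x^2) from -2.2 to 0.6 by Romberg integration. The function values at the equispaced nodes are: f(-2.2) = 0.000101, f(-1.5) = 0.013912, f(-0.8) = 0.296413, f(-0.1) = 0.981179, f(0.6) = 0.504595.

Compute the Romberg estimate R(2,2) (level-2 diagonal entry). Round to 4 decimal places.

R(0,0) (trapezoid, 1 panel, h=2.8000): 0.706574
R(1,0) (trapezoid, 2 panels, h=1.4000): 0.768265
R(2,0) (trapezoid, 4 panels, h=0.7000): 1.080696
R(1,1) = 0.768265 + (0.768265 − 0.706574)/3 = 0.788829
R(2,1) = 1.080696 + (1.080696 − 0.768265)/3 = 1.184840
R(2,2) = 1.184840 + (1.184840 − 0.788829)/15 = 1.211241

1.2112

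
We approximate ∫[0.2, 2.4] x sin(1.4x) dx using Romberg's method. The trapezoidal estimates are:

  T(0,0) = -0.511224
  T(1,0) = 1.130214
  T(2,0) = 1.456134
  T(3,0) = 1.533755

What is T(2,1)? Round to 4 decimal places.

1.5648

T(2,1) = (4·1.456134 − 1.130214) / 3 = 1.564774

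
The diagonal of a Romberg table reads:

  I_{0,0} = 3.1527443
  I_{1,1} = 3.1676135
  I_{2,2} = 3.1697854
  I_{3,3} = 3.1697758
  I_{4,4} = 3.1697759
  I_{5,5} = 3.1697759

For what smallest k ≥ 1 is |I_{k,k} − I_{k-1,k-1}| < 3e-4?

k = 3

|I_{1,1} − I_{0,0}| = 0.0148692 ≥ 3e-4
|I_{2,2} − I_{1,1}| = 0.0021719 ≥ 3e-4
|I_{3,3} − I_{2,2}| = 0.0000096 < 3e-4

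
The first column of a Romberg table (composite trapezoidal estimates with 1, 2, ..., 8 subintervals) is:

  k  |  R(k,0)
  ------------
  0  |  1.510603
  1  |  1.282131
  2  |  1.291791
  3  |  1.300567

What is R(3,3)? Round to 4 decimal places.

Richardson extrapolation on the trapezoidal column (denominator 4−1=3):
R(1,1) = 1.282131 + (1.282131 − 1.510603)/3 = 1.205974
R(2,1) = (4·1.291791 − 1.282131) / 3 = 1.295011
R(3,1) = (4·1.300567 − 1.291791) / 3 = 1.303492
R(2,2) = 1.295011 + (1.295011 − 1.205974)/15 = 1.300947
R(3,2) = (16·1.303492 − 1.295011) / 15 = 1.304057
R(3,3) = (64·1.304057 − 1.300947) / 63 = 1.304106

1.3041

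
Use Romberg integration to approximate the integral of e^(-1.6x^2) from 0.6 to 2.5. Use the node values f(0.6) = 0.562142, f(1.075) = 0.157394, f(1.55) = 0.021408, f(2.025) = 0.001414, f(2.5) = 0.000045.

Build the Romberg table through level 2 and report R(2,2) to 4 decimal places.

R(0,0) (trapezoid, 1 panel, h=1.9000): 0.534078
R(1,0) (trapezoid, 2 panels, h=0.9500): 0.287376
R(2,0) (trapezoid, 4 panels, h=0.4750): 0.219122
R(1,1) = 0.287376 + (0.287376 − 0.534078)/3 = 0.205142
R(2,1) = 0.219122 + (0.219122 − 0.287376)/3 = 0.196371
R(2,2) = 0.196371 + (0.196371 − 0.205142)/15 = 0.195786

0.1958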